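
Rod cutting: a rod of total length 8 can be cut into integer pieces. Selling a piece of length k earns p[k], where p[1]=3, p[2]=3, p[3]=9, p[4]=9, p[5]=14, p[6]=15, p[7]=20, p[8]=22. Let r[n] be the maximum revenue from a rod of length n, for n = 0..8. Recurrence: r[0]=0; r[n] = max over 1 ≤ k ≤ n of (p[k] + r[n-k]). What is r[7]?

   n    0    1    2    3    4    5    6    7    8
r[n]    0    3    6    9   12   15   18   21   24

21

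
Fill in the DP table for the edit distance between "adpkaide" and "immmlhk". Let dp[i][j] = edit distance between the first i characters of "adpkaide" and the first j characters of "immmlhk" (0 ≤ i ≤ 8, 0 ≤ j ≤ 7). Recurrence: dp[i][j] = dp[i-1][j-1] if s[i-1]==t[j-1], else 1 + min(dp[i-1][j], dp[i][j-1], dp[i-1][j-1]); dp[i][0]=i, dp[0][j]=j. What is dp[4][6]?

   ''  i  m  m  m  l  h  k
''  0  1  2  3  4  5  6  7
 a  1  1  2  3  4  5  6  7
 d  2  2  2  3  4  5  6  7
 p  3  3  3  3  4  5  6  7
 k  4  4  4  4  4  5  6  6
 a  5  5  5  5  5  5  6  7
 i  6  5  6  6  6  6  6  7
 d  7  6  6  7  7  7  7  7
 e  8  7  7  7  8  8  8  8

6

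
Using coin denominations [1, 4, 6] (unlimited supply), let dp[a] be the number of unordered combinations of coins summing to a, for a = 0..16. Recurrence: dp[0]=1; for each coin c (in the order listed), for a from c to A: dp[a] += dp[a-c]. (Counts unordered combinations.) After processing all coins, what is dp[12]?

7

after  coin     0     1     2     3     4     5     6     7     8     9    10    11    12    13    14    15    16
          1     1     1     1     1     1     1     1     1     1     1     1     1     1     1     1     1     1
          4     1     1     1     1     2     2     2     2     3     3     3     3     4     4     4     4     5
          6     1     1     1     1     2     2     3     3     4     4     5     5     7     7     8     8    10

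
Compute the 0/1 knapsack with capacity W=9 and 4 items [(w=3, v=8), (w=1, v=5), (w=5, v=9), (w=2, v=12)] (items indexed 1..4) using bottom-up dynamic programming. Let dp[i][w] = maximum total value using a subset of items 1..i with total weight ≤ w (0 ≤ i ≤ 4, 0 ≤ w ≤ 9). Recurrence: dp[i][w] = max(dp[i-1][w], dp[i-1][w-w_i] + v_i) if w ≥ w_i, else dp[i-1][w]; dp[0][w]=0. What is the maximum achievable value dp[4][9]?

26

i\w   0   1   2   3   4   5   6   7   8   9
  0   0   0   0   0   0   0   0   0   0   0
  1   0   0   0   8   8   8   8   8   8   8
  2   0   5   5   8  13  13  13  13  13  13
  3   0   5   5   8  13  13  14  14  17  22
  4   0   5  12  17  17  20  25  25  26  26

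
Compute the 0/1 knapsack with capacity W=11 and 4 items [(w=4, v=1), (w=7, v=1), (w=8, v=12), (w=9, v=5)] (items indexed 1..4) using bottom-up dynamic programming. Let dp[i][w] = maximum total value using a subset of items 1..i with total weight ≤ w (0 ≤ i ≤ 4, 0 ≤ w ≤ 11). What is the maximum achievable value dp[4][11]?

i\w   0   1   2   3   4   5   6   7   8   9  10  11
  0   0   0   0   0   0   0   0   0   0   0   0   0
  1   0   0   0   0   1   1   1   1   1   1   1   1
  2   0   0   0   0   1   1   1   1   1   1   1   2
  3   0   0   0   0   1   1   1   1  12  12  12  12
  4   0   0   0   0   1   1   1   1  12  12  12  12

12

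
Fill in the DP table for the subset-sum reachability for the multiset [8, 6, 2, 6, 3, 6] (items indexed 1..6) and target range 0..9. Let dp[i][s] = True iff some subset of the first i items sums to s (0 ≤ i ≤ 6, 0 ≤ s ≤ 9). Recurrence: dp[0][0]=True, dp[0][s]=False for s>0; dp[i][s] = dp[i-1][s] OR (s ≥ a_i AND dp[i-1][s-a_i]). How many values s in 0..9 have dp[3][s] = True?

i\s   0   1   2   3   4   5   6   7   8   9
  0   T   F   F   F   F   F   F   F   F   F
  1   T   F   F   F   F   F   F   F   T   F
  2   T   F   F   F   F   F   T   F   T   F
  3   T   F   T   F   F   F   T   F   T   F
  4   T   F   T   F   F   F   T   F   T   F
  5   T   F   T   T   F   T   T   F   T   T
  6   T   F   T   T   F   T   T   F   T   T

4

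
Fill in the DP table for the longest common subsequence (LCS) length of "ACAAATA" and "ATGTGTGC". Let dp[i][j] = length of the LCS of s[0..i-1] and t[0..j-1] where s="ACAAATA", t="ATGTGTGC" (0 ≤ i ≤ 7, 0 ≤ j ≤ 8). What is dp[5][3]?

1

   ''  A  T  G  T  G  T  G  C
''  0  0  0  0  0  0  0  0  0
 A  0  1  1  1  1  1  1  1  1
 C  0  1  1  1  1  1  1  1  2
 A  0  1  1  1  1  1  1  1  2
 A  0  1  1  1  1  1  1  1  2
 A  0  1  1  1  1  1  1  1  2
 T  0  1  2  2  2  2  2  2  2
 A  0  1  2  2  2  2  2  2  2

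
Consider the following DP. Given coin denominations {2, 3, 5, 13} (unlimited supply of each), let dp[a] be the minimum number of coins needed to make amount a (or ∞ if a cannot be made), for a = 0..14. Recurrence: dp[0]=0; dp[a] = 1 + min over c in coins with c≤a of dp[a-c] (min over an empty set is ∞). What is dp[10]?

2

 a  0  1  2  3  4  5  6  7  8  9 10 11 12 13 14
dp  0  -  1  1  2  1  2  2  2  3  2  3  3  1  4
(- denotes ∞ / unreachable)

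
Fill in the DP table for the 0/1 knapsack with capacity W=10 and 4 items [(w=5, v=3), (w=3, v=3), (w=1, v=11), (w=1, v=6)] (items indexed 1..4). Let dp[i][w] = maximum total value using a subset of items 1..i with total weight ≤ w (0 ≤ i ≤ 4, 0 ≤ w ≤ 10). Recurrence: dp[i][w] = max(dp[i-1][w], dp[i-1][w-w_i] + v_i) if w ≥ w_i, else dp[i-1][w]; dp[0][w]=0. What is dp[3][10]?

i\w   0   1   2   3   4   5   6   7   8   9  10
  0   0   0   0   0   0   0   0   0   0   0   0
  1   0   0   0   0   0   3   3   3   3   3   3
  2   0   0   0   3   3   3   3   3   6   6   6
  3   0  11  11  11  14  14  14  14  14  17  17
  4   0  11  17  17  17  20  20  20  20  20  23

17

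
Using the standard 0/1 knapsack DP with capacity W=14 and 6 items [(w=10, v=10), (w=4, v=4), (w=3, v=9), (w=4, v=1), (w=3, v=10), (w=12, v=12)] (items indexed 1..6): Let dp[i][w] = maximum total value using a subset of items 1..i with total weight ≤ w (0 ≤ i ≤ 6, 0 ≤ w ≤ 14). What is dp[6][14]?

24

i\w   0   1   2   3   4   5   6   7   8   9  10  11  12  13  14
  0   0   0   0   0   0   0   0   0   0   0   0   0   0   0   0
  1   0   0   0   0   0   0   0   0   0   0  10  10  10  10  10
  2   0   0   0   0   4   4   4   4   4   4  10  10  10  10  14
  3   0   0   0   9   9   9   9  13  13  13  13  13  13  19  19
  4   0   0   0   9   9   9   9  13  13  13  13  14  14  19  19
  5   0   0   0  10  10  10  19  19  19  19  23  23  23  23  24
  6   0   0   0  10  10  10  19  19  19  19  23  23  23  23  24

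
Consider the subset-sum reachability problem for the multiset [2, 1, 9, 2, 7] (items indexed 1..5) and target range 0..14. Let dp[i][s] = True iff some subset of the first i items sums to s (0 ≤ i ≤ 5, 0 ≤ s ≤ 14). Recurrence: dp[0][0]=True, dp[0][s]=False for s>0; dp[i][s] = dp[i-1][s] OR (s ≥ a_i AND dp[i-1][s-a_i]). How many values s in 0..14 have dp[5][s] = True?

14

i\s   0   1   2   3   4   5   6   7   8   9  10  11  12  13  14
  0   T   F   F   F   F   F   F   F   F   F   F   F   F   F   F
  1   T   F   T   F   F   F   F   F   F   F   F   F   F   F   F
  2   T   T   T   T   F   F   F   F   F   F   F   F   F   F   F
  3   T   T   T   T   F   F   F   F   F   T   T   T   T   F   F
  4   T   T   T   T   T   T   F   F   F   T   T   T   T   T   T
  5   T   T   T   T   T   T   F   T   T   T   T   T   T   T   T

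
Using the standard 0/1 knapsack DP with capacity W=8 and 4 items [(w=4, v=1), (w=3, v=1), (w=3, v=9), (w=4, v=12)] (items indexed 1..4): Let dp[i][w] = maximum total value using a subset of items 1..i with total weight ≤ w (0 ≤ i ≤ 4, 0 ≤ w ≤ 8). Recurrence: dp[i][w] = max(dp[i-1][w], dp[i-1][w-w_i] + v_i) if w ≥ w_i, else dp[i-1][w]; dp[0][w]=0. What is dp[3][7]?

10

i\w   0   1   2   3   4   5   6   7   8
  0   0   0   0   0   0   0   0   0   0
  1   0   0   0   0   1   1   1   1   1
  2   0   0   0   1   1   1   1   2   2
  3   0   0   0   9   9   9  10  10  10
  4   0   0   0   9  12  12  12  21  21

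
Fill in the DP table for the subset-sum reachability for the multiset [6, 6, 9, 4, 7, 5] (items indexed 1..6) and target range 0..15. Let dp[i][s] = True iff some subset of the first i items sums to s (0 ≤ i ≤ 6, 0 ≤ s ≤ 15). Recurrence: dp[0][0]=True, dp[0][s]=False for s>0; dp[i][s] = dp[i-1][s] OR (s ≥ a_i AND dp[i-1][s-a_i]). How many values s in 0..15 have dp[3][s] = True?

5

i\s   0   1   2   3   4   5   6   7   8   9  10  11  12  13  14  15
  0   T   F   F   F   F   F   F   F   F   F   F   F   F   F   F   F
  1   T   F   F   F   F   F   T   F   F   F   F   F   F   F   F   F
  2   T   F   F   F   F   F   T   F   F   F   F   F   T   F   F   F
  3   T   F   F   F   F   F   T   F   F   T   F   F   T   F   F   T
  4   T   F   F   F   T   F   T   F   F   T   T   F   T   T   F   T
  5   T   F   F   F   T   F   T   T   F   T   T   T   T   T   F   T
  6   T   F   F   F   T   T   T   T   F   T   T   T   T   T   T   T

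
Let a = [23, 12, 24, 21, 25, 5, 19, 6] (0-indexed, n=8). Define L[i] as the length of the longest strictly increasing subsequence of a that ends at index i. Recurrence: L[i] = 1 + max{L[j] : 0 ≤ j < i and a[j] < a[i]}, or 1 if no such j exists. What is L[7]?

   i    0    1    2    3    4    5    6    7
a[i]   23   12   24   21   25    5   19    6
L[i]    1    1    2    2    3    1    2    2

2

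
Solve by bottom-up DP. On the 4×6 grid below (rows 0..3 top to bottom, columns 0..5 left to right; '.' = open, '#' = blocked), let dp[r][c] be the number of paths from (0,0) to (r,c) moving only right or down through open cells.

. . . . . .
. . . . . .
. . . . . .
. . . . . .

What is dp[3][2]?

r\c   0   1   2   3   4   5
  0   1   1   1   1   1   1
  1   1   2   3   4   5   6
  2   1   3   6  10  15  21
  3   1   4  10  20  35  56

10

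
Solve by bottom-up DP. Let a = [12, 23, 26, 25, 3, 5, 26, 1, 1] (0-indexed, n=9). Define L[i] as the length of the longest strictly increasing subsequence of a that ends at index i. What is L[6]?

   i    0    1    2    3    4    5    6    7    8
a[i]   12   23   26   25    3    5   26    1    1
L[i]    1    2    3    3    1    2    4    1    1

4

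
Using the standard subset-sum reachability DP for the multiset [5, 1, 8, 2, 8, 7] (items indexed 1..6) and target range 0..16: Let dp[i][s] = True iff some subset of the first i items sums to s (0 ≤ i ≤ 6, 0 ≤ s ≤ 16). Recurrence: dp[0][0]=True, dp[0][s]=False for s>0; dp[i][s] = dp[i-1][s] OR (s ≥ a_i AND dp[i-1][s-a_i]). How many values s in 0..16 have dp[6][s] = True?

16

i\s   0   1   2   3   4   5   6   7   8   9  10  11  12  13  14  15  16
  0   T   F   F   F   F   F   F   F   F   F   F   F   F   F   F   F   F
  1   T   F   F   F   F   T   F   F   F   F   F   F   F   F   F   F   F
  2   T   T   F   F   F   T   T   F   F   F   F   F   F   F   F   F   F
  3   T   T   F   F   F   T   T   F   T   T   F   F   F   T   T   F   F
  4   T   T   T   T   F   T   T   T   T   T   T   T   F   T   T   T   T
  5   T   T   T   T   F   T   T   T   T   T   T   T   F   T   T   T   T
  6   T   T   T   T   F   T   T   T   T   T   T   T   T   T   T   T   T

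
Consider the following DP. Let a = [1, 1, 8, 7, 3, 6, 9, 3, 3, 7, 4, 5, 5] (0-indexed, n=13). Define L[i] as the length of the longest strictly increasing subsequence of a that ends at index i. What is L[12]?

4

   i    0    1    2    3    4    5    6    7    8    9   10   11   12
a[i]    1    1    8    7    3    6    9    3    3    7    4    5    5
L[i]    1    1    2    2    2    3    4    2    2    4    3    4    4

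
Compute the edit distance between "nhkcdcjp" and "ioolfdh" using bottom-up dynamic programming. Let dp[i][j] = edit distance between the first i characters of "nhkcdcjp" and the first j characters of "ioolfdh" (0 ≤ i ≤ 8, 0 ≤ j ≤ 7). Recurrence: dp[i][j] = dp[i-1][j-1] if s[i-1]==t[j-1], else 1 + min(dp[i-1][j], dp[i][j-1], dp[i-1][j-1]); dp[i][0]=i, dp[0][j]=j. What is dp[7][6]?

7

   ''  i  o  o  l  f  d  h
''  0  1  2  3  4  5  6  7
 n  1  1  2  3  4  5  6  7
 h  2  2  2  3  4  5  6  6
 k  3  3  3  3  4  5  6  7
 c  4  4  4  4  4  5  6  7
 d  5  5  5  5  5  5  5  6
 c  6  6  6  6  6  6  6  6
 j  7  7  7  7  7  7  7  7
 p  8  8  8  8  8  8  8  8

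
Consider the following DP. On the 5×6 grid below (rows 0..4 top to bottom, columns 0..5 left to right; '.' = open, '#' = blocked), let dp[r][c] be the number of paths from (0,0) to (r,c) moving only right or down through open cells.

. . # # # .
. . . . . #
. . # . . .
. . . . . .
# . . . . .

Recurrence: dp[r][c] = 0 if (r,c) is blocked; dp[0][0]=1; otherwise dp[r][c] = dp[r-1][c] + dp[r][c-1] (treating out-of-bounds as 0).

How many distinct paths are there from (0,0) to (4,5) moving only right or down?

38

r\c   0   1   2   3   4   5
  0   1   1   0   0   0   0
  1   1   2   2   2   2   0
  2   1   3   0   2   4   4
  3   1   4   4   6  10  14
  4   0   4   8  14  24  38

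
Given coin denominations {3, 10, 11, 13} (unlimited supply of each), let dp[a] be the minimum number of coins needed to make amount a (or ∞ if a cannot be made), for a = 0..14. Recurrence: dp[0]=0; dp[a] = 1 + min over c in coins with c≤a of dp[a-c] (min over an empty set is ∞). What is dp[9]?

3

 a  0  1  2  3  4  5  6  7  8  9 10 11 12 13 14
dp  0  -  -  1  -  -  2  -  -  3  1  1  4  1  2
(- denotes ∞ / unreachable)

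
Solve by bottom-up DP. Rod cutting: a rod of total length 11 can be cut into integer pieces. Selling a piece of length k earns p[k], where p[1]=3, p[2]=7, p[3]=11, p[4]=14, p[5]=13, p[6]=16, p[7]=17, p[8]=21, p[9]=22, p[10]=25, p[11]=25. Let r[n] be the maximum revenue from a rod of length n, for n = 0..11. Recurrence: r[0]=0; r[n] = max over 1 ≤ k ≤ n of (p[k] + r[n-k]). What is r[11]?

   n    0    1    2    3    4    5    6    7    8    9   10   11
r[n]    0    3    7   11   14   18   22   25   29   33   36   40

40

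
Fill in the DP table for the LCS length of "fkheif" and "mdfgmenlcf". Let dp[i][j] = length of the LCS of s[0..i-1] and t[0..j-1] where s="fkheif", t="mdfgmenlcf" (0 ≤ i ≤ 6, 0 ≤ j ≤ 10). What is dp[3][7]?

   ''  m  d  f  g  m  e  n  l  c  f
''  0  0  0  0  0  0  0  0  0  0  0
 f  0  0  0  1  1  1  1  1  1  1  1
 k  0  0  0  1  1  1  1  1  1  1  1
 h  0  0  0  1  1  1  1  1  1  1  1
 e  0  0  0  1  1  1  2  2  2  2  2
 i  0  0  0  1  1  1  2  2  2  2  2
 f  0  0  0  1  1  1  2  2  2  2  3

1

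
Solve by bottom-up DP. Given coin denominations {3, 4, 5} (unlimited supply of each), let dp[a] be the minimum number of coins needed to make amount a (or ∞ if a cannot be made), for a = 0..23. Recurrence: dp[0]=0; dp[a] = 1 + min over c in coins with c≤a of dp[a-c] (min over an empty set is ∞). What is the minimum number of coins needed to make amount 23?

5

 a  0  1  2  3  4  5  6  7  8  9 10 11 12 13 14 15 16 17 18 19 20 21 22 23
dp  0  -  -  1  1  1  2  2  2  2  2  3  3  3  3  3  4  4  4  4  4  5  5  5
(- denotes ∞ / unreachable)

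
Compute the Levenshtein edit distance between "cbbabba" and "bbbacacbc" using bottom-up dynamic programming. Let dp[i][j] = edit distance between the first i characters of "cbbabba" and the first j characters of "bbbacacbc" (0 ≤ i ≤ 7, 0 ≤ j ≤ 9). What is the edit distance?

5

   ''  b  b  b  a  c  a  c  b  c
''  0  1  2  3  4  5  6  7  8  9
 c  1  1  2  3  4  4  5  6  7  8
 b  2  1  1  2  3  4  5  6  6  7
 b  3  2  1  1  2  3  4  5  6  7
 a  4  3  2  2  1  2  3  4  5  6
 b  5  4  3  2  2  2  3  4  4  5
 b  6  5  4  3  3  3  3  4  4  5
 a  7  6  5  4  3  4  3  4  5  5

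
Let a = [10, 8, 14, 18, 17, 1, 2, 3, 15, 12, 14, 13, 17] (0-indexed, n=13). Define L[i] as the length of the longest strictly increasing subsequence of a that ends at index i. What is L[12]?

   i    0    1    2    3    4    5    6    7    8    9   10   11   12
a[i]   10    8   14   18   17    1    2    3   15   12   14   13   17
L[i]    1    1    2    3    3    1    2    3    4    4    5    5    6

6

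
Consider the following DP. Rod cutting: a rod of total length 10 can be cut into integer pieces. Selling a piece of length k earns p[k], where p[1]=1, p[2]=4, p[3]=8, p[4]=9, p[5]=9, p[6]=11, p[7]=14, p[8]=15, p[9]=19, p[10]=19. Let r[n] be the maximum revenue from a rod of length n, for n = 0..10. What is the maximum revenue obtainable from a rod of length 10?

   n    0    1    2    3    4    5    6    7    8    9   10
r[n]    0    1    4    8    9   12   16   17   20   24   25

25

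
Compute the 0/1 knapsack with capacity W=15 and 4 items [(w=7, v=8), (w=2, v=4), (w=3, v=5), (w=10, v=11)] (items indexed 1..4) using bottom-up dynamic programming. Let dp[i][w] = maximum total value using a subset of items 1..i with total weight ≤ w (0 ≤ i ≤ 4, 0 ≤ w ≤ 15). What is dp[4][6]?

i\w   0   1   2   3   4   5   6   7   8   9  10  11  12  13  14  15
  0   0   0   0   0   0   0   0   0   0   0   0   0   0   0   0   0
  1   0   0   0   0   0   0   0   8   8   8   8   8   8   8   8   8
  2   0   0   4   4   4   4   4   8   8  12  12  12  12  12  12  12
  3   0   0   4   5   5   9   9   9   9  12  13  13  17  17  17  17
  4   0   0   4   5   5   9   9   9   9  12  13  13  17  17  17  20

9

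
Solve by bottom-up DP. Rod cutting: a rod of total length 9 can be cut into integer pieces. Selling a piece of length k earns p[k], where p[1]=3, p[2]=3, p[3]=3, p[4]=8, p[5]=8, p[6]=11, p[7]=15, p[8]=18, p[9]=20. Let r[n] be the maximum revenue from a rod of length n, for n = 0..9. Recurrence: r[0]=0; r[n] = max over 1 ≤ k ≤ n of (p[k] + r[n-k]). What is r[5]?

   n    0    1    2    3    4    5    6    7    8    9
r[n]    0    3    6    9   12   15   18   21   24   27

15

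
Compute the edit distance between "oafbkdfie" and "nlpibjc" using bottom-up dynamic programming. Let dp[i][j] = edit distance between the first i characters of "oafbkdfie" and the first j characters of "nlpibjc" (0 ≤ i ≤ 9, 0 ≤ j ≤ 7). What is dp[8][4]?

   ''  n  l  p  i  b  j  c
''  0  1  2  3  4  5  6  7
 o  1  1  2  3  4  5  6  7
 a  2  2  2  3  4  5  6  7
 f  3  3  3  3  4  5  6  7
 b  4  4  4  4  4  4  5  6
 k  5  5  5  5  5  5  5  6
 d  6  6  6  6  6  6  6  6
 f  7  7  7  7  7  7  7  7
 i  8  8  8  8  7  8  8  8
 e  9  9  9  9  8  8  9  9

7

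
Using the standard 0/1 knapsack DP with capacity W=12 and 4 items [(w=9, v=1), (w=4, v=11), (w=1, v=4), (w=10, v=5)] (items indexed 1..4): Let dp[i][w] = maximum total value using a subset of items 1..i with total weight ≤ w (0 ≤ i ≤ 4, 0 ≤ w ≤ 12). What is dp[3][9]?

i\w   0   1   2   3   4   5   6   7   8   9  10  11  12
  0   0   0   0   0   0   0   0   0   0   0   0   0   0
  1   0   0   0   0   0   0   0   0   0   1   1   1   1
  2   0   0   0   0  11  11  11  11  11  11  11  11  11
  3   0   4   4   4  11  15  15  15  15  15  15  15  15
  4   0   4   4   4  11  15  15  15  15  15  15  15  15

15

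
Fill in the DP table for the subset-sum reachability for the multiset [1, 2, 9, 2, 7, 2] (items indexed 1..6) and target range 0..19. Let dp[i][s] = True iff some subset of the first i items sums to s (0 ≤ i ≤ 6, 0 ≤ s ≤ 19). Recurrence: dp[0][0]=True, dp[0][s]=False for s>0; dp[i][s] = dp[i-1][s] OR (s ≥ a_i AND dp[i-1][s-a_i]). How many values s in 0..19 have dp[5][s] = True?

i\s   0   1   2   3   4   5   6   7   8   9  10  11  12  13  14  15  16  17  18  19
  0   T   F   F   F   F   F   F   F   F   F   F   F   F   F   F   F   F   F   F   F
  1   T   T   F   F   F   F   F   F   F   F   F   F   F   F   F   F   F   F   F   F
  2   T   T   T   T   F   F   F   F   F   F   F   F   F   F   F   F   F   F   F   F
  3   T   T   T   T   F   F   F   F   F   T   T   T   T   F   F   F   F   F   F   F
  4   T   T   T   T   T   T   F   F   F   T   T   T   T   T   T   F   F   F   F   F
  5   T   T   T   T   T   T   F   T   T   T   T   T   T   T   T   F   T   T   T   T
  6   T   T   T   T   T   T   T   T   T   T   T   T   T   T   T   T   T   T   T   T

18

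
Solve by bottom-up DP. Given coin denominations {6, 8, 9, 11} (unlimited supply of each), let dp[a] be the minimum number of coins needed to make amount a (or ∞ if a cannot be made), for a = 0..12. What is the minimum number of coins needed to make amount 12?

2

 a  0  1  2  3  4  5  6  7  8  9 10 11 12
dp  0  -  -  -  -  -  1  -  1  1  -  1  2
(- denotes ∞ / unreachable)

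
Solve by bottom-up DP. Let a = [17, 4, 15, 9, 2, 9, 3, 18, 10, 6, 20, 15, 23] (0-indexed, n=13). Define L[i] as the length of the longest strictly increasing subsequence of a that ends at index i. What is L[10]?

   i    0    1    2    3    4    5    6    7    8    9   10   11   12
a[i]   17    4   15    9    2    9    3   18   10    6   20   15   23
L[i]    1    1    2    2    1    2    2    3    3    3    4    4    5

4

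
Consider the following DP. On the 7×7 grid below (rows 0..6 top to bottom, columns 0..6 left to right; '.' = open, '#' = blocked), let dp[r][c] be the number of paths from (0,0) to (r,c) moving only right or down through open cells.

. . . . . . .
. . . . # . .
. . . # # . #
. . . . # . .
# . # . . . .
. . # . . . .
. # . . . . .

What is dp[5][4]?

20

r\c   0   1   2   3   4   5   6
  0   1   1   1   1   1   1   1
  1   1   2   3   4   0   1   2
  2   1   3   6   0   0   1   0
  3   1   4  10  10   0   1   1
  4   0   4   0  10  10  11  12
  5   0   4   0  10  20  31  43
  6   0   0   0  10  30  61 104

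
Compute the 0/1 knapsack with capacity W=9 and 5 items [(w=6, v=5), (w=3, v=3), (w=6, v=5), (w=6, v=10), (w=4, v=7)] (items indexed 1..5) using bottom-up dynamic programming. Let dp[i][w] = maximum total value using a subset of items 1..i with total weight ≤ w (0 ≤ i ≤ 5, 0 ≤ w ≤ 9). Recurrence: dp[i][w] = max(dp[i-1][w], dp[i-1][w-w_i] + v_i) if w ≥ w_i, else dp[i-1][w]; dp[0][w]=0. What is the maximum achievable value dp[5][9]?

i\w   0   1   2   3   4   5   6   7   8   9
  0   0   0   0   0   0   0   0   0   0   0
  1   0   0   0   0   0   0   5   5   5   5
  2   0   0   0   3   3   3   5   5   5   8
  3   0   0   0   3   3   3   5   5   5   8
  4   0   0   0   3   3   3  10  10  10  13
  5   0   0   0   3   7   7  10  10  10  13

13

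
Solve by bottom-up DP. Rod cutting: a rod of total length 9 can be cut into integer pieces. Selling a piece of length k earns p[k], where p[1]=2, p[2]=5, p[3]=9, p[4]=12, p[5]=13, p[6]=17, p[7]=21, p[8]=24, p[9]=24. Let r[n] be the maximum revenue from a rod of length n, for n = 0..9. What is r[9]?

   n    0    1    2    3    4    5    6    7    8    9
r[n]    0    2    5    9   12   14   18   21   24   27

27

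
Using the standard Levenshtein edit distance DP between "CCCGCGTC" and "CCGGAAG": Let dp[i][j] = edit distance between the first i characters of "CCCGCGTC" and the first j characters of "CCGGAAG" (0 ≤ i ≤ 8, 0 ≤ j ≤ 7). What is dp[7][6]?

   ''  C  C  G  G  A  A  G
''  0  1  2  3  4  5  6  7
 C  1  0  1  2  3  4  5  6
 C  2  1  0  1  2  3  4  5
 C  3  2  1  1  2  3  4  5
 G  4  3  2  1  1  2  3  4
 C  5  4  3  2  2  2  3  4
 G  6  5  4  3  2  3  3  3
 T  7  6  5  4  3  3  4  4
 C  8  7  6  5  4  4  4  5

4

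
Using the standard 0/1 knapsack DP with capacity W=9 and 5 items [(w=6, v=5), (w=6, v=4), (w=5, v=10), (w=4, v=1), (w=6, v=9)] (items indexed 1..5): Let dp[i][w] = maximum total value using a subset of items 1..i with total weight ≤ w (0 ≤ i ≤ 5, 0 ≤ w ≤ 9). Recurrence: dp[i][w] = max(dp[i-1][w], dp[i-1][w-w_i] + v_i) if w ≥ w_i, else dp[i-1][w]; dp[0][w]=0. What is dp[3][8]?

10

i\w   0   1   2   3   4   5   6   7   8   9
  0   0   0   0   0   0   0   0   0   0   0
  1   0   0   0   0   0   0   5   5   5   5
  2   0   0   0   0   0   0   5   5   5   5
  3   0   0   0   0   0  10  10  10  10  10
  4   0   0   0   0   1  10  10  10  10  11
  5   0   0   0   0   1  10  10  10  10  11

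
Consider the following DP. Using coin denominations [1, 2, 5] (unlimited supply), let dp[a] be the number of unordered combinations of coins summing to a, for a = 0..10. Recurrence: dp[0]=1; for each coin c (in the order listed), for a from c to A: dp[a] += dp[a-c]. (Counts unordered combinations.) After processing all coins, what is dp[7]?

after  coin     0     1     2     3     4     5     6     7     8     9    10
          1     1     1     1     1     1     1     1     1     1     1     1
          2     1     1     2     2     3     3     4     4     5     5     6
          5     1     1     2     2     3     4     5     6     7     8    10

6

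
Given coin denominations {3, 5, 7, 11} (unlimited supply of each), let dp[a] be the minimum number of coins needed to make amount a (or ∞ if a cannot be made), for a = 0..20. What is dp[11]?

 a  0  1  2  3  4  5  6  7  8  9 10 11 12 13 14 15 16 17 18 19 20
dp  0  -  -  1  -  1  2  1  2  3  2  1  2  3  2  3  2  3  2  3  4
(- denotes ∞ / unreachable)

1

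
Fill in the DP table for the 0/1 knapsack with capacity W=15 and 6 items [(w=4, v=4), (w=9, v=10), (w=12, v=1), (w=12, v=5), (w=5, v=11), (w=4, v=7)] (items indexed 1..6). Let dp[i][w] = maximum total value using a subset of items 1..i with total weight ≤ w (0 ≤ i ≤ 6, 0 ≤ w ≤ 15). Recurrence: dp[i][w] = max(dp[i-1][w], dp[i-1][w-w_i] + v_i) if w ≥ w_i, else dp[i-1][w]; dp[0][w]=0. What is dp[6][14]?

i\w   0   1   2   3   4   5   6   7   8   9  10  11  12  13  14  15
  0   0   0   0   0   0   0   0   0   0   0   0   0   0   0   0   0
  1   0   0   0   0   4   4   4   4   4   4   4   4   4   4   4   4
  2   0   0   0   0   4   4   4   4   4  10  10  10  10  14  14  14
  3   0   0   0   0   4   4   4   4   4  10  10  10  10  14  14  14
  4   0   0   0   0   4   4   4   4   4  10  10  10  10  14  14  14
  5   0   0   0   0   4  11  11  11  11  15  15  15  15  15  21  21
  6   0   0   0   0   7  11  11  11  11  18  18  18  18  22  22  22

22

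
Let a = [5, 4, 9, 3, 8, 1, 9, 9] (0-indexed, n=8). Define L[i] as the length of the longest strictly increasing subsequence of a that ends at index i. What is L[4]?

   i    0    1    2    3    4    5    6    7
a[i]    5    4    9    3    8    1    9    9
L[i]    1    1    2    1    2    1    3    3

2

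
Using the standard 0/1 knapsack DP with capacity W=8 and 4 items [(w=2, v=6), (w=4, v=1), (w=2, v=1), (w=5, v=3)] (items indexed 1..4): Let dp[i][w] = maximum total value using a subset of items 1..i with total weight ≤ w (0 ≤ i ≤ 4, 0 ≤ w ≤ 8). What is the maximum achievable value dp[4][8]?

i\w   0   1   2   3   4   5   6   7   8
  0   0   0   0   0   0   0   0   0   0
  1   0   0   6   6   6   6   6   6   6
  2   0   0   6   6   6   6   7   7   7
  3   0   0   6   6   7   7   7   7   8
  4   0   0   6   6   7   7   7   9   9

9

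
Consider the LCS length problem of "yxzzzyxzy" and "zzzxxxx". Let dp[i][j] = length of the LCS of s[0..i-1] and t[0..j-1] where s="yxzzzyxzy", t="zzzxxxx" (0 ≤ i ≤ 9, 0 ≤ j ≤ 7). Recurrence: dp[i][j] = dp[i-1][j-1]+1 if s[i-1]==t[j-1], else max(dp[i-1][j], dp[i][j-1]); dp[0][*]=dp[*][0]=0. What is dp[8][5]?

4

   ''  z  z  z  x  x  x  x
''  0  0  0  0  0  0  0  0
 y  0  0  0  0  0  0  0  0
 x  0  0  0  0  1  1  1  1
 z  0  1  1  1  1  1  1  1
 z  0  1  2  2  2  2  2  2
 z  0  1  2  3  3  3  3  3
 y  0  1  2  3  3  3  3  3
 x  0  1  2  3  4  4  4  4
 z  0  1  2  3  4  4  4  4
 y  0  1  2  3  4  4  4  4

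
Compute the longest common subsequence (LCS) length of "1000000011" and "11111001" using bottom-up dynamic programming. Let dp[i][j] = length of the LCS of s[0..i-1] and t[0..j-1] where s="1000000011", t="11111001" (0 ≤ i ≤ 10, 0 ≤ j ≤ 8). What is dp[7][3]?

1

   ''  1  1  1  1  1  0  0  1
''  0  0  0  0  0  0  0  0  0
 1  0  1  1  1  1  1  1  1  1
 0  0  1  1  1  1  1  2  2  2
 0  0  1  1  1  1  1  2  3  3
 0  0  1  1  1  1  1  2  3  3
 0  0  1  1  1  1  1  2  3  3
 0  0  1  1  1  1  1  2  3  3
 0  0  1  1  1  1  1  2  3  3
 0  0  1  1  1  1  1  2  3  3
 1  0  1  2  2  2  2  2  3  4
 1  0  1  2  3  3  3  3  3  4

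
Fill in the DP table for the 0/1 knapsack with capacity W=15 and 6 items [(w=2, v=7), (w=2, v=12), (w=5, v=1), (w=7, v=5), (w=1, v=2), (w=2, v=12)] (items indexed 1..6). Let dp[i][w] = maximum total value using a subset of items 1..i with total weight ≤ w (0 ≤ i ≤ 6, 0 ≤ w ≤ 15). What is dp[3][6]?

i\w   0   1   2   3   4   5   6   7   8   9  10  11  12  13  14  15
  0   0   0   0   0   0   0   0   0   0   0   0   0   0   0   0   0
  1   0   0   7   7   7   7   7   7   7   7   7   7   7   7   7   7
  2   0   0  12  12  19  19  19  19  19  19  19  19  19  19  19  19
  3   0   0  12  12  19  19  19  19  19  20  20  20  20  20  20  20
  4   0   0  12  12  19  19  19  19  19  20  20  24  24  24  24  24
  5   0   2  12  14  19  21  21  21  21  21  22  24  26  26  26  26
  6   0   2  12  14  24  26  31  33  33  33  33  33  34  36  38  38

19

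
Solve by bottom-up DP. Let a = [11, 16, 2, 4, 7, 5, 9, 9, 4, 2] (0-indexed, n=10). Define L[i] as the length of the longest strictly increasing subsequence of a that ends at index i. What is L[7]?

   i    0    1    2    3    4    5    6    7    8    9
a[i]   11   16    2    4    7    5    9    9    4    2
L[i]    1    2    1    2    3    3    4    4    2    1

4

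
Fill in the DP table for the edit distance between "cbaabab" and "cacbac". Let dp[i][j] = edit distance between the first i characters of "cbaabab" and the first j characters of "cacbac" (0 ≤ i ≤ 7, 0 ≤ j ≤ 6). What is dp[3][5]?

   ''  c  a  c  b  a  c
''  0  1  2  3  4  5  6
 c  1  0  1  2  3  4  5
 b  2  1  1  2  2  3  4
 a  3  2  1  2  3  2  3
 a  4  3  2  2  3  3  3
 b  5  4  3  3  2  3  4
 a  6  5  4  4  3  2  3
 b  7  6  5  5  4  3  3

2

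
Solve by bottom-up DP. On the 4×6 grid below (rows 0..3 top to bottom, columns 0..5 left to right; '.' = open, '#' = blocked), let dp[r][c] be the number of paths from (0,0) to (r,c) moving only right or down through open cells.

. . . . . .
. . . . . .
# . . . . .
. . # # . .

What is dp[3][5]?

34

r\c   0   1   2   3   4   5
  0   1   1   1   1   1   1
  1   1   2   3   4   5   6
  2   0   2   5   9  14  20
  3   0   2   0   0  14  34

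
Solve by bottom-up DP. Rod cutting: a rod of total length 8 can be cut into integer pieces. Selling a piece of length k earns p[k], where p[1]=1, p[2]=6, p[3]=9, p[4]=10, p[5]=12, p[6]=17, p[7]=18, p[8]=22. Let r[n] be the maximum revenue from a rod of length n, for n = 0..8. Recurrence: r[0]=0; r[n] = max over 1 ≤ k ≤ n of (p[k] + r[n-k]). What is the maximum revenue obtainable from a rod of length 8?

24

   n    0    1    2    3    4    5    6    7    8
r[n]    0    1    6    9   12   15   18   21   24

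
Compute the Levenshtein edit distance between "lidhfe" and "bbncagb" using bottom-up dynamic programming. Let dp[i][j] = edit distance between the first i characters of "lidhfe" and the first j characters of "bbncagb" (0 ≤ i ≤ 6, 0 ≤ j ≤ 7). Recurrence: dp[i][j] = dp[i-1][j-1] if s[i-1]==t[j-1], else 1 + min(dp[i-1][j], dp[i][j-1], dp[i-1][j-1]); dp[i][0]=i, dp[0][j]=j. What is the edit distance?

7

   ''  b  b  n  c  a  g  b
''  0  1  2  3  4  5  6  7
 l  1  1  2  3  4  5  6  7
 i  2  2  2  3  4  5  6  7
 d  3  3  3  3  4  5  6  7
 h  4  4  4  4  4  5  6  7
 f  5  5  5  5  5  5  6  7
 e  6  6  6  6  6  6  6  7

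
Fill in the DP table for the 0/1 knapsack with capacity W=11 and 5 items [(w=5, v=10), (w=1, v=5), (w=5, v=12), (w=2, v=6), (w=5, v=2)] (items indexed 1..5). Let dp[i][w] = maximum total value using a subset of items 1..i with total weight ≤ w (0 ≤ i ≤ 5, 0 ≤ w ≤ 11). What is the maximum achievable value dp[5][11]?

i\w   0   1   2   3   4   5   6   7   8   9  10  11
  0   0   0   0   0   0   0   0   0   0   0   0   0
  1   0   0   0   0   0  10  10  10  10  10  10  10
  2   0   5   5   5   5  10  15  15  15  15  15  15
  3   0   5   5   5   5  12  17  17  17  17  22  27
  4   0   5   6  11  11  12  17  18  23  23  23  27
  5   0   5   6  11  11  12  17  18  23  23  23  27

27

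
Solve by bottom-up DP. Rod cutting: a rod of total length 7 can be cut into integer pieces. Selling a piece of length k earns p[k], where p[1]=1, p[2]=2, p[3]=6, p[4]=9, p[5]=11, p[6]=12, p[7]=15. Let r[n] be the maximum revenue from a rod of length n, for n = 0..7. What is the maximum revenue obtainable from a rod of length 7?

   n    0    1    2    3    4    5    6    7
r[n]    0    1    2    6    9   11   12   15

15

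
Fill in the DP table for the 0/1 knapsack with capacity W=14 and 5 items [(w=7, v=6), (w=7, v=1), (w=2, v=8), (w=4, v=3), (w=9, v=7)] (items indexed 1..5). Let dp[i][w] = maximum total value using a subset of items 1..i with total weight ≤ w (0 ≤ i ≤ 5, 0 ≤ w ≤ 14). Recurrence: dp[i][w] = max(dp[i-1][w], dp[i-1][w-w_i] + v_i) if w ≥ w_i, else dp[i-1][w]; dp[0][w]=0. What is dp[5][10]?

i\w   0   1   2   3   4   5   6   7   8   9  10  11  12  13  14
  0   0   0   0   0   0   0   0   0   0   0   0   0   0   0   0
  1   0   0   0   0   0   0   0   6   6   6   6   6   6   6   6
  2   0   0   0   0   0   0   0   6   6   6   6   6   6   6   7
  3   0   0   8   8   8   8   8   8   8  14  14  14  14  14  14
  4   0   0   8   8   8   8  11  11  11  14  14  14  14  17  17
  5   0   0   8   8   8   8  11  11  11  14  14  15  15  17  17

14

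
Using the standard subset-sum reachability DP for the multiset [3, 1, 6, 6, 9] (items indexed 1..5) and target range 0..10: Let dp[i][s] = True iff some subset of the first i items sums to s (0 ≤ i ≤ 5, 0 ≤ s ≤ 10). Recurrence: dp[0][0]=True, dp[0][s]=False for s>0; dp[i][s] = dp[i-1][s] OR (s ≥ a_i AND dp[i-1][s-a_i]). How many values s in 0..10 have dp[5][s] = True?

8

i\s   0   1   2   3   4   5   6   7   8   9  10
  0   T   F   F   F   F   F   F   F   F   F   F
  1   T   F   F   T   F   F   F   F   F   F   F
  2   T   T   F   T   T   F   F   F   F   F   F
  3   T   T   F   T   T   F   T   T   F   T   T
  4   T   T   F   T   T   F   T   T   F   T   T
  5   T   T   F   T   T   F   T   T   F   T   T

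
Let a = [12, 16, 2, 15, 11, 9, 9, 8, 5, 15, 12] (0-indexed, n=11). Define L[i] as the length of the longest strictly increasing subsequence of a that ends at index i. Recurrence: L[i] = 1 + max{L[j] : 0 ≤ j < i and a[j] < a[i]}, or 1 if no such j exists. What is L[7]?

2

   i    0    1    2    3    4    5    6    7    8    9   10
a[i]   12   16    2   15   11    9    9    8    5   15   12
L[i]    1    2    1    2    2    2    2    2    2    3    3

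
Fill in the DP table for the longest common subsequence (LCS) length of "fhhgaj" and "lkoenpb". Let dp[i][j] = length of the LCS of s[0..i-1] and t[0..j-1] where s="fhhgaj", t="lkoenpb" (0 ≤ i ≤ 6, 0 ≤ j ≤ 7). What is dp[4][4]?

   ''  l  k  o  e  n  p  b
''  0  0  0  0  0  0  0  0
 f  0  0  0  0  0  0  0  0
 h  0  0  0  0  0  0  0  0
 h  0  0  0  0  0  0  0  0
 g  0  0  0  0  0  0  0  0
 a  0  0  0  0  0  0  0  0
 j  0  0  0  0  0  0  0  0

0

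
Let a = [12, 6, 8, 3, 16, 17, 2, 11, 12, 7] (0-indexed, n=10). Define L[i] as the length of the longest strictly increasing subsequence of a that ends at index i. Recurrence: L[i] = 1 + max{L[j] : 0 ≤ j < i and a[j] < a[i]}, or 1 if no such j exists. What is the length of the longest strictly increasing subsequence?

4

   i    0    1    2    3    4    5    6    7    8    9
a[i]   12    6    8    3   16   17    2   11   12    7
L[i]    1    1    2    1    3    4    1    3    4    2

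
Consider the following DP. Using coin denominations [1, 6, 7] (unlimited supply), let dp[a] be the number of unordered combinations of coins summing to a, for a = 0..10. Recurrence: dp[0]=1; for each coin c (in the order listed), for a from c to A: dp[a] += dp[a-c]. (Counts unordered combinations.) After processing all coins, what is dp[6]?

after  coin     0     1     2     3     4     5     6     7     8     9    10
          1     1     1     1     1     1     1     1     1     1     1     1
          6     1     1     1     1     1     1     2     2     2     2     2
          7     1     1     1     1     1     1     2     3     3     3     3

2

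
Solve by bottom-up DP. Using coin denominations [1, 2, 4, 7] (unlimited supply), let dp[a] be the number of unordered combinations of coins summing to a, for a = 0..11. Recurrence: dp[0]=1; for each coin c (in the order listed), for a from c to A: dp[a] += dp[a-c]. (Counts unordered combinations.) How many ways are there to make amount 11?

16

after  coin     0     1     2     3     4     5     6     7     8     9    10    11
          1     1     1     1     1     1     1     1     1     1     1     1     1
          2     1     1     2     2     3     3     4     4     5     5     6     6
          4     1     1     2     2     4     4     6     6     9     9    12    12
          7     1     1     2     2     4     4     6     7    10    11    14    16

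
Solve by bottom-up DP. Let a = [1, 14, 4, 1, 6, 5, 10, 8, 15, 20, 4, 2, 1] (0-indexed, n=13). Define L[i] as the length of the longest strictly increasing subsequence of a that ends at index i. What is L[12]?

1

   i    0    1    2    3    4    5    6    7    8    9   10   11   12
a[i]    1   14    4    1    6    5   10    8   15   20    4    2    1
L[i]    1    2    2    1    3    3    4    4    5    6    2    2    1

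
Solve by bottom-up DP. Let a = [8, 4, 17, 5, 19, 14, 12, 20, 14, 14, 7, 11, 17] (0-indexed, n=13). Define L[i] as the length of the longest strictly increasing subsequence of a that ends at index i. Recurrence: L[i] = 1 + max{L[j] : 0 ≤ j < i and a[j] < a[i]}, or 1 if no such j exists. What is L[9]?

   i    0    1    2    3    4    5    6    7    8    9   10   11   12
a[i]    8    4   17    5   19   14   12   20   14   14    7   11   17
L[i]    1    1    2    2    3    3    3    4    4    4    3    4    5

4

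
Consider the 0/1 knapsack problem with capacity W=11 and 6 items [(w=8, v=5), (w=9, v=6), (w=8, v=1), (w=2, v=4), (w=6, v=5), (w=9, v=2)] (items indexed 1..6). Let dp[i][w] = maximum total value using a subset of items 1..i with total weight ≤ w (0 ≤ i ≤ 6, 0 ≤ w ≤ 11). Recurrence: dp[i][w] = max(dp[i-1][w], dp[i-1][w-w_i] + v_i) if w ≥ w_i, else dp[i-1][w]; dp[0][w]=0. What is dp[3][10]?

i\w   0   1   2   3   4   5   6   7   8   9  10  11
  0   0   0   0   0   0   0   0   0   0   0   0   0
  1   0   0   0   0   0   0   0   0   5   5   5   5
  2   0   0   0   0   0   0   0   0   5   6   6   6
  3   0   0   0   0   0   0   0   0   5   6   6   6
  4   0   0   4   4   4   4   4   4   5   6   9  10
  5   0   0   4   4   4   4   5   5   9   9   9  10
  6   0   0   4   4   4   4   5   5   9   9   9  10

6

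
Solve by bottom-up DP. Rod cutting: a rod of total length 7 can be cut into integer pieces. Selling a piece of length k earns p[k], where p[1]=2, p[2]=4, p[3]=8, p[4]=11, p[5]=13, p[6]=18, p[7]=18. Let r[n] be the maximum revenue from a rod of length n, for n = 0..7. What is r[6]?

   n    0    1    2    3    4    5    6    7
r[n]    0    2    4    8   11   13   18   20

18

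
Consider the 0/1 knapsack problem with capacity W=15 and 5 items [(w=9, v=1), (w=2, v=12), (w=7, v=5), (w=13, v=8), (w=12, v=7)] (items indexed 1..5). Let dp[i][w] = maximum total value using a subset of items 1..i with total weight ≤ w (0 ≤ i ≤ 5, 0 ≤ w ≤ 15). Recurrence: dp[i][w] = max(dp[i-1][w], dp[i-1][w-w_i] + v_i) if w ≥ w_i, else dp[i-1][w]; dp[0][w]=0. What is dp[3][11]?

i\w   0   1   2   3   4   5   6   7   8   9  10  11  12  13  14  15
  0   0   0   0   0   0   0   0   0   0   0   0   0   0   0   0   0
  1   0   0   0   0   0   0   0   0   0   1   1   1   1   1   1   1
  2   0   0  12  12  12  12  12  12  12  12  12  13  13  13  13  13
  3   0   0  12  12  12  12  12  12  12  17  17  17  17  17  17  17
  4   0   0  12  12  12  12  12  12  12  17  17  17  17  17  17  20
  5   0   0  12  12  12  12  12  12  12  17  17  17  17  17  19  20

17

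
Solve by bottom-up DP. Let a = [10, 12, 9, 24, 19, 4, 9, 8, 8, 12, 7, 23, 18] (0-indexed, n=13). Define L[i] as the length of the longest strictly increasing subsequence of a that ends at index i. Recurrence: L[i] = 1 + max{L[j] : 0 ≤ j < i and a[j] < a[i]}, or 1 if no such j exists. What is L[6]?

   i    0    1    2    3    4    5    6    7    8    9   10   11   12
a[i]   10   12    9   24   19    4    9    8    8   12    7   23   18
L[i]    1    2    1    3    3    1    2    2    2    3    2    4    4

2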